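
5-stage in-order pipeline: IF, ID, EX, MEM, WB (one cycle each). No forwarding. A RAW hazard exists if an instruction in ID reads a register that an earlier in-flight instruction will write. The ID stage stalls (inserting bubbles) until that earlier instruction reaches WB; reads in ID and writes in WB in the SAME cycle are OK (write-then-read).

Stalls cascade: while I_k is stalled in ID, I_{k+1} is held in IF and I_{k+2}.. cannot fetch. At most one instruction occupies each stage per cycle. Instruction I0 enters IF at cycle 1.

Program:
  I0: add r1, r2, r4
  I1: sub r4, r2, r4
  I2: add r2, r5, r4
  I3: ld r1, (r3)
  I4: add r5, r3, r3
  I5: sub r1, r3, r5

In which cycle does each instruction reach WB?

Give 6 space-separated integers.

Answer: 5 6 9 10 11 14

Derivation:
I0 add r1 <- r2,r4: IF@1 ID@2 stall=0 (-) EX@3 MEM@4 WB@5
I1 sub r4 <- r2,r4: IF@2 ID@3 stall=0 (-) EX@4 MEM@5 WB@6
I2 add r2 <- r5,r4: IF@3 ID@4 stall=2 (RAW on I1.r4 (WB@6)) EX@7 MEM@8 WB@9
I3 ld r1 <- r3: IF@4 ID@7 stall=0 (-) EX@8 MEM@9 WB@10
I4 add r5 <- r3,r3: IF@7 ID@8 stall=0 (-) EX@9 MEM@10 WB@11
I5 sub r1 <- r3,r5: IF@8 ID@9 stall=2 (RAW on I4.r5 (WB@11)) EX@12 MEM@13 WB@14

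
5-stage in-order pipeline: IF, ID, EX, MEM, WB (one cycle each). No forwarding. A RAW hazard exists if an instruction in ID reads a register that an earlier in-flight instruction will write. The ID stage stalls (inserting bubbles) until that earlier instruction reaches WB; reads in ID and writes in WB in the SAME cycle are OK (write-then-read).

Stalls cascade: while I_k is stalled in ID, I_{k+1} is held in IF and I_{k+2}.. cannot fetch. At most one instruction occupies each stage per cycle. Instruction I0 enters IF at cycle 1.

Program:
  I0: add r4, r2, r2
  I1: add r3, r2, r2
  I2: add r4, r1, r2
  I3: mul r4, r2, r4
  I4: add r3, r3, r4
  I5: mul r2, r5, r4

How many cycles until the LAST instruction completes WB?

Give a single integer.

I0 add r4 <- r2,r2: IF@1 ID@2 stall=0 (-) EX@3 MEM@4 WB@5
I1 add r3 <- r2,r2: IF@2 ID@3 stall=0 (-) EX@4 MEM@5 WB@6
I2 add r4 <- r1,r2: IF@3 ID@4 stall=0 (-) EX@5 MEM@6 WB@7
I3 mul r4 <- r2,r4: IF@4 ID@5 stall=2 (RAW on I2.r4 (WB@7)) EX@8 MEM@9 WB@10
I4 add r3 <- r3,r4: IF@5 ID@8 stall=2 (RAW on I3.r4 (WB@10)) EX@11 MEM@12 WB@13
I5 mul r2 <- r5,r4: IF@8 ID@11 stall=0 (-) EX@12 MEM@13 WB@14

Answer: 14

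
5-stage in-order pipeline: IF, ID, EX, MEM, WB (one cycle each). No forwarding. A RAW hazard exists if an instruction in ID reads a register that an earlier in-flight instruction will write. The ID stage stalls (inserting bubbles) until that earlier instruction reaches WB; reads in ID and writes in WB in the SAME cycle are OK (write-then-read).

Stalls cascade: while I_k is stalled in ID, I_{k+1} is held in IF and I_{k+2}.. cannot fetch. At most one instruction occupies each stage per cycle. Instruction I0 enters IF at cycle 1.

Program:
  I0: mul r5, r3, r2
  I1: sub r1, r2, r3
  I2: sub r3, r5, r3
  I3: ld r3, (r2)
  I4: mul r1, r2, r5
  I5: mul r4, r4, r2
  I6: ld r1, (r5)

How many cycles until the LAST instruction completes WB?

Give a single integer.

I0 mul r5 <- r3,r2: IF@1 ID@2 stall=0 (-) EX@3 MEM@4 WB@5
I1 sub r1 <- r2,r3: IF@2 ID@3 stall=0 (-) EX@4 MEM@5 WB@6
I2 sub r3 <- r5,r3: IF@3 ID@4 stall=1 (RAW on I0.r5 (WB@5)) EX@6 MEM@7 WB@8
I3 ld r3 <- r2: IF@4 ID@6 stall=0 (-) EX@7 MEM@8 WB@9
I4 mul r1 <- r2,r5: IF@6 ID@7 stall=0 (-) EX@8 MEM@9 WB@10
I5 mul r4 <- r4,r2: IF@7 ID@8 stall=0 (-) EX@9 MEM@10 WB@11
I6 ld r1 <- r5: IF@8 ID@9 stall=0 (-) EX@10 MEM@11 WB@12

Answer: 12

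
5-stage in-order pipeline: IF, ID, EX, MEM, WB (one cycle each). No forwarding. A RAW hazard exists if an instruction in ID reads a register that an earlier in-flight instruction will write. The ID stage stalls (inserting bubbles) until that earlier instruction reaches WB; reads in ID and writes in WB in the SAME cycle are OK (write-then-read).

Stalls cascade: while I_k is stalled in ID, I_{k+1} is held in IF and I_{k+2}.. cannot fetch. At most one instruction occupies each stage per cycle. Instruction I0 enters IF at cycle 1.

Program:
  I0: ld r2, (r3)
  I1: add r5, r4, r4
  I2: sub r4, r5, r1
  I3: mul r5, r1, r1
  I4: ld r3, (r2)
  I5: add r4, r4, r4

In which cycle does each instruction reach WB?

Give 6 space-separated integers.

I0 ld r2 <- r3: IF@1 ID@2 stall=0 (-) EX@3 MEM@4 WB@5
I1 add r5 <- r4,r4: IF@2 ID@3 stall=0 (-) EX@4 MEM@5 WB@6
I2 sub r4 <- r5,r1: IF@3 ID@4 stall=2 (RAW on I1.r5 (WB@6)) EX@7 MEM@8 WB@9
I3 mul r5 <- r1,r1: IF@4 ID@7 stall=0 (-) EX@8 MEM@9 WB@10
I4 ld r3 <- r2: IF@7 ID@8 stall=0 (-) EX@9 MEM@10 WB@11
I5 add r4 <- r4,r4: IF@8 ID@9 stall=0 (-) EX@10 MEM@11 WB@12

Answer: 5 6 9 10 11 12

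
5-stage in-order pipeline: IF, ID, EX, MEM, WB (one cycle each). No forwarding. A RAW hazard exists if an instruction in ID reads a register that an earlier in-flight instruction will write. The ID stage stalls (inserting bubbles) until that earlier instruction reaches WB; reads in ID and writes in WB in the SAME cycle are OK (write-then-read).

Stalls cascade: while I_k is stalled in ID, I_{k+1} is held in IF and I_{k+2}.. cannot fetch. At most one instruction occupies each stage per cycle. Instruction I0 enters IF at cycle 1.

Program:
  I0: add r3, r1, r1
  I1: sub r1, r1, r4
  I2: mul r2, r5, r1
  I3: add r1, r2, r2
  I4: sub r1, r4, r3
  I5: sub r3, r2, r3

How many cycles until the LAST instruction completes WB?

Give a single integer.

I0 add r3 <- r1,r1: IF@1 ID@2 stall=0 (-) EX@3 MEM@4 WB@5
I1 sub r1 <- r1,r4: IF@2 ID@3 stall=0 (-) EX@4 MEM@5 WB@6
I2 mul r2 <- r5,r1: IF@3 ID@4 stall=2 (RAW on I1.r1 (WB@6)) EX@7 MEM@8 WB@9
I3 add r1 <- r2,r2: IF@4 ID@7 stall=2 (RAW on I2.r2 (WB@9)) EX@10 MEM@11 WB@12
I4 sub r1 <- r4,r3: IF@7 ID@10 stall=0 (-) EX@11 MEM@12 WB@13
I5 sub r3 <- r2,r3: IF@10 ID@11 stall=0 (-) EX@12 MEM@13 WB@14

Answer: 14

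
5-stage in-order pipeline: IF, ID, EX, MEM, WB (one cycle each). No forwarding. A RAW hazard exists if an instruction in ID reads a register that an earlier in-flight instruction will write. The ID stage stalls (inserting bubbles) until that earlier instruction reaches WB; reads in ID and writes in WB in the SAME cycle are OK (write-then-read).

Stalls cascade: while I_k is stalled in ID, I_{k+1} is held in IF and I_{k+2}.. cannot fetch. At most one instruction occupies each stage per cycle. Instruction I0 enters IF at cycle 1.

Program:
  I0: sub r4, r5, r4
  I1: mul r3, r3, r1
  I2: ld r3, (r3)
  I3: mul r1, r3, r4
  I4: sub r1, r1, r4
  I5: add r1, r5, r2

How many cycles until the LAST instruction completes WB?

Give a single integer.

Answer: 16

Derivation:
I0 sub r4 <- r5,r4: IF@1 ID@2 stall=0 (-) EX@3 MEM@4 WB@5
I1 mul r3 <- r3,r1: IF@2 ID@3 stall=0 (-) EX@4 MEM@5 WB@6
I2 ld r3 <- r3: IF@3 ID@4 stall=2 (RAW on I1.r3 (WB@6)) EX@7 MEM@8 WB@9
I3 mul r1 <- r3,r4: IF@4 ID@7 stall=2 (RAW on I2.r3 (WB@9)) EX@10 MEM@11 WB@12
I4 sub r1 <- r1,r4: IF@7 ID@10 stall=2 (RAW on I3.r1 (WB@12)) EX@13 MEM@14 WB@15
I5 add r1 <- r5,r2: IF@10 ID@13 stall=0 (-) EX@14 MEM@15 WB@16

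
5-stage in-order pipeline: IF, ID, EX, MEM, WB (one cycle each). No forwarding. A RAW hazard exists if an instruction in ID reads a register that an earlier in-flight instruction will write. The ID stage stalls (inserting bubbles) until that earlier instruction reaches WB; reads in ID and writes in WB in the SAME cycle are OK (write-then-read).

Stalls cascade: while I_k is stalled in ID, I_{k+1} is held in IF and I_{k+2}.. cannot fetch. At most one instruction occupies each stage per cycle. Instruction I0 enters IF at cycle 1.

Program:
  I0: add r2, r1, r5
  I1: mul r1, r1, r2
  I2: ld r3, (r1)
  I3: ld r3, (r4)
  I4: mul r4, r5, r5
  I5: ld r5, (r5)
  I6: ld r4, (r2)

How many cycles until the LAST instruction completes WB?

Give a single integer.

I0 add r2 <- r1,r5: IF@1 ID@2 stall=0 (-) EX@3 MEM@4 WB@5
I1 mul r1 <- r1,r2: IF@2 ID@3 stall=2 (RAW on I0.r2 (WB@5)) EX@6 MEM@7 WB@8
I2 ld r3 <- r1: IF@3 ID@6 stall=2 (RAW on I1.r1 (WB@8)) EX@9 MEM@10 WB@11
I3 ld r3 <- r4: IF@6 ID@9 stall=0 (-) EX@10 MEM@11 WB@12
I4 mul r4 <- r5,r5: IF@9 ID@10 stall=0 (-) EX@11 MEM@12 WB@13
I5 ld r5 <- r5: IF@10 ID@11 stall=0 (-) EX@12 MEM@13 WB@14
I6 ld r4 <- r2: IF@11 ID@12 stall=0 (-) EX@13 MEM@14 WB@15

Answer: 15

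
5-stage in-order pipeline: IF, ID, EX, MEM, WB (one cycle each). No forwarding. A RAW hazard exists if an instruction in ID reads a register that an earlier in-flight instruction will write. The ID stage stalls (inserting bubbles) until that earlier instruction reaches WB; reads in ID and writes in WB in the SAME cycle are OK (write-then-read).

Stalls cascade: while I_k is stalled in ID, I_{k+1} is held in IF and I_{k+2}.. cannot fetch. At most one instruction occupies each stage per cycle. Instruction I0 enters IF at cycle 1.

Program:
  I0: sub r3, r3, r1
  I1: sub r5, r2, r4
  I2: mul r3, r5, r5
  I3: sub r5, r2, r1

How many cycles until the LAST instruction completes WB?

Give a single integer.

I0 sub r3 <- r3,r1: IF@1 ID@2 stall=0 (-) EX@3 MEM@4 WB@5
I1 sub r5 <- r2,r4: IF@2 ID@3 stall=0 (-) EX@4 MEM@5 WB@6
I2 mul r3 <- r5,r5: IF@3 ID@4 stall=2 (RAW on I1.r5 (WB@6)) EX@7 MEM@8 WB@9
I3 sub r5 <- r2,r1: IF@4 ID@7 stall=0 (-) EX@8 MEM@9 WB@10

Answer: 10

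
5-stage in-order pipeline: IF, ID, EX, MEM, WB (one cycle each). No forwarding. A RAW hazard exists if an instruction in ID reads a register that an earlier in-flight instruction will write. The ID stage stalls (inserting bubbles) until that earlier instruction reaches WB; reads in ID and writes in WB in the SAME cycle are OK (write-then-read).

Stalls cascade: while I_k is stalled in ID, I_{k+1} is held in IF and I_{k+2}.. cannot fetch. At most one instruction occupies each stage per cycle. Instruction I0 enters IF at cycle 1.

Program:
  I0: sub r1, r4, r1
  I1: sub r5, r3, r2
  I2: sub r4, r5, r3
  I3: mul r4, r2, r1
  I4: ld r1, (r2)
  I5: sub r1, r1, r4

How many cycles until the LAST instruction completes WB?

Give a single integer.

I0 sub r1 <- r4,r1: IF@1 ID@2 stall=0 (-) EX@3 MEM@4 WB@5
I1 sub r5 <- r3,r2: IF@2 ID@3 stall=0 (-) EX@4 MEM@5 WB@6
I2 sub r4 <- r5,r3: IF@3 ID@4 stall=2 (RAW on I1.r5 (WB@6)) EX@7 MEM@8 WB@9
I3 mul r4 <- r2,r1: IF@4 ID@7 stall=0 (-) EX@8 MEM@9 WB@10
I4 ld r1 <- r2: IF@7 ID@8 stall=0 (-) EX@9 MEM@10 WB@11
I5 sub r1 <- r1,r4: IF@8 ID@9 stall=2 (RAW on I4.r1 (WB@11)) EX@12 MEM@13 WB@14

Answer: 14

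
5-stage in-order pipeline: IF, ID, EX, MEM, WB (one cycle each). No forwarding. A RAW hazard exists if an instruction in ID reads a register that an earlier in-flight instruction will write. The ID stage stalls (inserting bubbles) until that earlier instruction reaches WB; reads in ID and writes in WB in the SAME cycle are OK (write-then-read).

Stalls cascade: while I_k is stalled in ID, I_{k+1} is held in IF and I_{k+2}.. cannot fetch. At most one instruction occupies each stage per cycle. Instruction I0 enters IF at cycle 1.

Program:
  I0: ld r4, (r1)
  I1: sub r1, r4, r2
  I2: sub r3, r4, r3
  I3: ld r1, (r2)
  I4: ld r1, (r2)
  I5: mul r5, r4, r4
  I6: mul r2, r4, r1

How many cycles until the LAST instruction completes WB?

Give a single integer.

I0 ld r4 <- r1: IF@1 ID@2 stall=0 (-) EX@3 MEM@4 WB@5
I1 sub r1 <- r4,r2: IF@2 ID@3 stall=2 (RAW on I0.r4 (WB@5)) EX@6 MEM@7 WB@8
I2 sub r3 <- r4,r3: IF@3 ID@6 stall=0 (-) EX@7 MEM@8 WB@9
I3 ld r1 <- r2: IF@6 ID@7 stall=0 (-) EX@8 MEM@9 WB@10
I4 ld r1 <- r2: IF@7 ID@8 stall=0 (-) EX@9 MEM@10 WB@11
I5 mul r5 <- r4,r4: IF@8 ID@9 stall=0 (-) EX@10 MEM@11 WB@12
I6 mul r2 <- r4,r1: IF@9 ID@10 stall=1 (RAW on I4.r1 (WB@11)) EX@12 MEM@13 WB@14

Answer: 14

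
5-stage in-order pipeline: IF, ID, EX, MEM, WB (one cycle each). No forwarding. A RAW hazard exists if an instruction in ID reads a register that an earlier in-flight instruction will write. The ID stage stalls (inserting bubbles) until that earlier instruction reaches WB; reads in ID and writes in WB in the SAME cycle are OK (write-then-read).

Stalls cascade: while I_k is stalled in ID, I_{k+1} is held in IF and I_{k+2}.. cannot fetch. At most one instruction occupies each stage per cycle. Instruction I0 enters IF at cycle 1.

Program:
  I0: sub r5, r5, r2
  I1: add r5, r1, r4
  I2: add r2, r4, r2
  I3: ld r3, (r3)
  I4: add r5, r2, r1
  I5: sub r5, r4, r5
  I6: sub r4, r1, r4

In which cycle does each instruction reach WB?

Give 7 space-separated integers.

I0 sub r5 <- r5,r2: IF@1 ID@2 stall=0 (-) EX@3 MEM@4 WB@5
I1 add r5 <- r1,r4: IF@2 ID@3 stall=0 (-) EX@4 MEM@5 WB@6
I2 add r2 <- r4,r2: IF@3 ID@4 stall=0 (-) EX@5 MEM@6 WB@7
I3 ld r3 <- r3: IF@4 ID@5 stall=0 (-) EX@6 MEM@7 WB@8
I4 add r5 <- r2,r1: IF@5 ID@6 stall=1 (RAW on I2.r2 (WB@7)) EX@8 MEM@9 WB@10
I5 sub r5 <- r4,r5: IF@6 ID@8 stall=2 (RAW on I4.r5 (WB@10)) EX@11 MEM@12 WB@13
I6 sub r4 <- r1,r4: IF@8 ID@11 stall=0 (-) EX@12 MEM@13 WB@14

Answer: 5 6 7 8 10 13 14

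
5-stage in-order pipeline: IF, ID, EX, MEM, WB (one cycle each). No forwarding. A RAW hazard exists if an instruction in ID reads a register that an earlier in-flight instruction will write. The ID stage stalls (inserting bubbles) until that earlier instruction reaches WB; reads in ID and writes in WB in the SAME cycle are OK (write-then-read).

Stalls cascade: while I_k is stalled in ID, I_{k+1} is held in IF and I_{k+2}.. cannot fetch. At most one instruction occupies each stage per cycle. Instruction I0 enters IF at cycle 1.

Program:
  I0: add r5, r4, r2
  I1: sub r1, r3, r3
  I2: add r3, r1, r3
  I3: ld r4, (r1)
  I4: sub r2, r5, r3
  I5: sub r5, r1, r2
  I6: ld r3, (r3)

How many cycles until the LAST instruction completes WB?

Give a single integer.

I0 add r5 <- r4,r2: IF@1 ID@2 stall=0 (-) EX@3 MEM@4 WB@5
I1 sub r1 <- r3,r3: IF@2 ID@3 stall=0 (-) EX@4 MEM@5 WB@6
I2 add r3 <- r1,r3: IF@3 ID@4 stall=2 (RAW on I1.r1 (WB@6)) EX@7 MEM@8 WB@9
I3 ld r4 <- r1: IF@4 ID@7 stall=0 (-) EX@8 MEM@9 WB@10
I4 sub r2 <- r5,r3: IF@7 ID@8 stall=1 (RAW on I2.r3 (WB@9)) EX@10 MEM@11 WB@12
I5 sub r5 <- r1,r2: IF@8 ID@10 stall=2 (RAW on I4.r2 (WB@12)) EX@13 MEM@14 WB@15
I6 ld r3 <- r3: IF@10 ID@13 stall=0 (-) EX@14 MEM@15 WB@16

Answer: 16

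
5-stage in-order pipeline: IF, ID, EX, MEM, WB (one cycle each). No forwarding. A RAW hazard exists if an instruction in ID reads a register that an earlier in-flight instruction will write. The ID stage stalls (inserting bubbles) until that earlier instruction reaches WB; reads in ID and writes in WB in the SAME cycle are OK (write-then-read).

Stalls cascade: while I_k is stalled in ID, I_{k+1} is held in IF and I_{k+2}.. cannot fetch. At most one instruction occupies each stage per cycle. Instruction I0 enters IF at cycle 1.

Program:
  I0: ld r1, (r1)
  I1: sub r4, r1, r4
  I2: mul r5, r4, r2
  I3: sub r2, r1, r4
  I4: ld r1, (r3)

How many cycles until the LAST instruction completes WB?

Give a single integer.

I0 ld r1 <- r1: IF@1 ID@2 stall=0 (-) EX@3 MEM@4 WB@5
I1 sub r4 <- r1,r4: IF@2 ID@3 stall=2 (RAW on I0.r1 (WB@5)) EX@6 MEM@7 WB@8
I2 mul r5 <- r4,r2: IF@3 ID@6 stall=2 (RAW on I1.r4 (WB@8)) EX@9 MEM@10 WB@11
I3 sub r2 <- r1,r4: IF@6 ID@9 stall=0 (-) EX@10 MEM@11 WB@12
I4 ld r1 <- r3: IF@9 ID@10 stall=0 (-) EX@11 MEM@12 WB@13

Answer: 13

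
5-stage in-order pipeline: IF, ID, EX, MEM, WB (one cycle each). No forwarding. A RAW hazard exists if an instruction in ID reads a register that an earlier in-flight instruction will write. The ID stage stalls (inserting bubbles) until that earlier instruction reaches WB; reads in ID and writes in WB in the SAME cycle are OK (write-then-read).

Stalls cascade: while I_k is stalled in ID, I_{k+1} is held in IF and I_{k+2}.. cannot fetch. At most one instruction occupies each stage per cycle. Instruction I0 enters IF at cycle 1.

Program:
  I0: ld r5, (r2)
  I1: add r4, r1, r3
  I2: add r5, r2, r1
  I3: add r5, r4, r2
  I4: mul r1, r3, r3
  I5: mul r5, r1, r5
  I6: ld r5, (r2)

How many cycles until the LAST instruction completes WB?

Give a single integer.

I0 ld r5 <- r2: IF@1 ID@2 stall=0 (-) EX@3 MEM@4 WB@5
I1 add r4 <- r1,r3: IF@2 ID@3 stall=0 (-) EX@4 MEM@5 WB@6
I2 add r5 <- r2,r1: IF@3 ID@4 stall=0 (-) EX@5 MEM@6 WB@7
I3 add r5 <- r4,r2: IF@4 ID@5 stall=1 (RAW on I1.r4 (WB@6)) EX@7 MEM@8 WB@9
I4 mul r1 <- r3,r3: IF@5 ID@7 stall=0 (-) EX@8 MEM@9 WB@10
I5 mul r5 <- r1,r5: IF@7 ID@8 stall=2 (RAW on I4.r1 (WB@10)) EX@11 MEM@12 WB@13
I6 ld r5 <- r2: IF@8 ID@11 stall=0 (-) EX@12 MEM@13 WB@14

Answer: 14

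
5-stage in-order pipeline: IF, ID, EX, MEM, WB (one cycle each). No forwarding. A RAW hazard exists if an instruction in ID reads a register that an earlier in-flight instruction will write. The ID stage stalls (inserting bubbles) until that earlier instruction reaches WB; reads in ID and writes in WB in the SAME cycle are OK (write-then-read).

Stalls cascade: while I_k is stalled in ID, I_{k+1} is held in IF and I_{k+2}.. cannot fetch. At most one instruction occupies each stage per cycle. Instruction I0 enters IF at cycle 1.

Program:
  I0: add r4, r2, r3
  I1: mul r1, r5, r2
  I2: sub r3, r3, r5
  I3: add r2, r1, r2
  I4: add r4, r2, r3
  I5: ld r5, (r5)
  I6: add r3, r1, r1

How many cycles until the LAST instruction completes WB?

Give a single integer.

Answer: 14

Derivation:
I0 add r4 <- r2,r3: IF@1 ID@2 stall=0 (-) EX@3 MEM@4 WB@5
I1 mul r1 <- r5,r2: IF@2 ID@3 stall=0 (-) EX@4 MEM@5 WB@6
I2 sub r3 <- r3,r5: IF@3 ID@4 stall=0 (-) EX@5 MEM@6 WB@7
I3 add r2 <- r1,r2: IF@4 ID@5 stall=1 (RAW on I1.r1 (WB@6)) EX@7 MEM@8 WB@9
I4 add r4 <- r2,r3: IF@5 ID@7 stall=2 (RAW on I3.r2 (WB@9)) EX@10 MEM@11 WB@12
I5 ld r5 <- r5: IF@7 ID@10 stall=0 (-) EX@11 MEM@12 WB@13
I6 add r3 <- r1,r1: IF@10 ID@11 stall=0 (-) EX@12 MEM@13 WB@14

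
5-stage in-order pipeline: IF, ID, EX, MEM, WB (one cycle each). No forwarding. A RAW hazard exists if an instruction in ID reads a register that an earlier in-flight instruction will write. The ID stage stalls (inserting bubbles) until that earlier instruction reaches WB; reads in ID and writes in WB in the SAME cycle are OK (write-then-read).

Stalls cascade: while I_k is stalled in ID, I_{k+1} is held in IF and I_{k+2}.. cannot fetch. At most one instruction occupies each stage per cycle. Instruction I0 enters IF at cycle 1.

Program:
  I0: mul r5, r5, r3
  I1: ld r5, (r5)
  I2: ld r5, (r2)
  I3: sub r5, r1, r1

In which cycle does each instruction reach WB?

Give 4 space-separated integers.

Answer: 5 8 9 10

Derivation:
I0 mul r5 <- r5,r3: IF@1 ID@2 stall=0 (-) EX@3 MEM@4 WB@5
I1 ld r5 <- r5: IF@2 ID@3 stall=2 (RAW on I0.r5 (WB@5)) EX@6 MEM@7 WB@8
I2 ld r5 <- r2: IF@3 ID@6 stall=0 (-) EX@7 MEM@8 WB@9
I3 sub r5 <- r1,r1: IF@6 ID@7 stall=0 (-) EX@8 MEM@9 WB@10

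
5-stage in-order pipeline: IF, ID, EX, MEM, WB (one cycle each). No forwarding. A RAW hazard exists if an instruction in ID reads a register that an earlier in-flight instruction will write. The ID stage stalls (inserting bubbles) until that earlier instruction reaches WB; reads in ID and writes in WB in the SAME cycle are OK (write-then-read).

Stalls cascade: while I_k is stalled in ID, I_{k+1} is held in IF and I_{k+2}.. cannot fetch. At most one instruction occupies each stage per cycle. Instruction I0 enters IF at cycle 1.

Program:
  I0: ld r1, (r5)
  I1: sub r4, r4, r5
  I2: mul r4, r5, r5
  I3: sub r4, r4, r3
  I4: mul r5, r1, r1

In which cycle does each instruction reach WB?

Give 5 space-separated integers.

I0 ld r1 <- r5: IF@1 ID@2 stall=0 (-) EX@3 MEM@4 WB@5
I1 sub r4 <- r4,r5: IF@2 ID@3 stall=0 (-) EX@4 MEM@5 WB@6
I2 mul r4 <- r5,r5: IF@3 ID@4 stall=0 (-) EX@5 MEM@6 WB@7
I3 sub r4 <- r4,r3: IF@4 ID@5 stall=2 (RAW on I2.r4 (WB@7)) EX@8 MEM@9 WB@10
I4 mul r5 <- r1,r1: IF@5 ID@8 stall=0 (-) EX@9 MEM@10 WB@11

Answer: 5 6 7 10 11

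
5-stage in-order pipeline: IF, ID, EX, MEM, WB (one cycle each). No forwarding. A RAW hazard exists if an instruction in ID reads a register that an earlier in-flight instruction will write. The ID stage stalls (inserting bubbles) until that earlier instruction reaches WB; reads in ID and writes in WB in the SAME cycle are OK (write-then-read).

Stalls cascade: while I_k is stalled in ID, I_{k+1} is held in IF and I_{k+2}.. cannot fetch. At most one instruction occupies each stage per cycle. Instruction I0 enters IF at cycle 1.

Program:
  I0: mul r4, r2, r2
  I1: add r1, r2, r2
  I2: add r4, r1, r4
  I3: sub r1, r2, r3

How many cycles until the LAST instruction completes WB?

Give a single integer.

Answer: 10

Derivation:
I0 mul r4 <- r2,r2: IF@1 ID@2 stall=0 (-) EX@3 MEM@4 WB@5
I1 add r1 <- r2,r2: IF@2 ID@3 stall=0 (-) EX@4 MEM@5 WB@6
I2 add r4 <- r1,r4: IF@3 ID@4 stall=2 (RAW on I1.r1 (WB@6)) EX@7 MEM@8 WB@9
I3 sub r1 <- r2,r3: IF@4 ID@7 stall=0 (-) EX@8 MEM@9 WB@10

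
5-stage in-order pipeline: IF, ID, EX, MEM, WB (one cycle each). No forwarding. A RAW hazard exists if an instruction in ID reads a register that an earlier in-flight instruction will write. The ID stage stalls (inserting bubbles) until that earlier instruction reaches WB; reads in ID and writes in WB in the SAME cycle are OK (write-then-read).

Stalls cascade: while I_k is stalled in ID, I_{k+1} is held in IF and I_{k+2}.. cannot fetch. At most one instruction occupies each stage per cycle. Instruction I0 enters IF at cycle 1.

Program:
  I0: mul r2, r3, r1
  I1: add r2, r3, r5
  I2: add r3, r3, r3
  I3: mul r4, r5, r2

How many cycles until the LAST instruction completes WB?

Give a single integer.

I0 mul r2 <- r3,r1: IF@1 ID@2 stall=0 (-) EX@3 MEM@4 WB@5
I1 add r2 <- r3,r5: IF@2 ID@3 stall=0 (-) EX@4 MEM@5 WB@6
I2 add r3 <- r3,r3: IF@3 ID@4 stall=0 (-) EX@5 MEM@6 WB@7
I3 mul r4 <- r5,r2: IF@4 ID@5 stall=1 (RAW on I1.r2 (WB@6)) EX@7 MEM@8 WB@9

Answer: 9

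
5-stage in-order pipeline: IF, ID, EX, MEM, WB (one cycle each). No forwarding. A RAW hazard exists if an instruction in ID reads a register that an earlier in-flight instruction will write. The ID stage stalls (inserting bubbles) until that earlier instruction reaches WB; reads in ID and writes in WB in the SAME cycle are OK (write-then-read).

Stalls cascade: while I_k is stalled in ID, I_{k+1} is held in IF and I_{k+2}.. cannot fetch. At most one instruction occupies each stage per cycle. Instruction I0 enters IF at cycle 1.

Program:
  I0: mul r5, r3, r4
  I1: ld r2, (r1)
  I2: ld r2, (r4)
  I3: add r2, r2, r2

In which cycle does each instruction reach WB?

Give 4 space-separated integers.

I0 mul r5 <- r3,r4: IF@1 ID@2 stall=0 (-) EX@3 MEM@4 WB@5
I1 ld r2 <- r1: IF@2 ID@3 stall=0 (-) EX@4 MEM@5 WB@6
I2 ld r2 <- r4: IF@3 ID@4 stall=0 (-) EX@5 MEM@6 WB@7
I3 add r2 <- r2,r2: IF@4 ID@5 stall=2 (RAW on I2.r2 (WB@7)) EX@8 MEM@9 WB@10

Answer: 5 6 7 10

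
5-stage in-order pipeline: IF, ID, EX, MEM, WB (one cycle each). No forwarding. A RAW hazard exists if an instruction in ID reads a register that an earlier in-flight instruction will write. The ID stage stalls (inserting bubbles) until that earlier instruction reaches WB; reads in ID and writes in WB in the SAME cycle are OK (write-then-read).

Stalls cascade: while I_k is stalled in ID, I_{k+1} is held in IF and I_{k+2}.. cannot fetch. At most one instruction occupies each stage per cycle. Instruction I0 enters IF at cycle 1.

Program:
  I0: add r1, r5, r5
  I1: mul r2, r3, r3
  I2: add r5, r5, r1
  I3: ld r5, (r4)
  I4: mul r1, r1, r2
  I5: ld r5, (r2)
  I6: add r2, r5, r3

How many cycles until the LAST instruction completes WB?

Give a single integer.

I0 add r1 <- r5,r5: IF@1 ID@2 stall=0 (-) EX@3 MEM@4 WB@5
I1 mul r2 <- r3,r3: IF@2 ID@3 stall=0 (-) EX@4 MEM@5 WB@6
I2 add r5 <- r5,r1: IF@3 ID@4 stall=1 (RAW on I0.r1 (WB@5)) EX@6 MEM@7 WB@8
I3 ld r5 <- r4: IF@4 ID@6 stall=0 (-) EX@7 MEM@8 WB@9
I4 mul r1 <- r1,r2: IF@6 ID@7 stall=0 (-) EX@8 MEM@9 WB@10
I5 ld r5 <- r2: IF@7 ID@8 stall=0 (-) EX@9 MEM@10 WB@11
I6 add r2 <- r5,r3: IF@8 ID@9 stall=2 (RAW on I5.r5 (WB@11)) EX@12 MEM@13 WB@14

Answer: 14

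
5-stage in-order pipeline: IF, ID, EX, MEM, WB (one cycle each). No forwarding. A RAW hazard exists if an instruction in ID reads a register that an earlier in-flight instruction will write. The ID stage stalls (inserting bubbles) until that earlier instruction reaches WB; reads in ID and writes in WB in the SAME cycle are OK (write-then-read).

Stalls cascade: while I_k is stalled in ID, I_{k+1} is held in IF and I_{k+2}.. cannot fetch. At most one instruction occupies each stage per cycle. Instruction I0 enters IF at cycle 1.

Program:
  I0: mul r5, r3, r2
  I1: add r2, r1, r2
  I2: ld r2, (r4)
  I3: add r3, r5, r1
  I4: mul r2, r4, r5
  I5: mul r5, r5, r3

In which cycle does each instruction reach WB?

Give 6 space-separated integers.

Answer: 5 6 7 8 9 11

Derivation:
I0 mul r5 <- r3,r2: IF@1 ID@2 stall=0 (-) EX@3 MEM@4 WB@5
I1 add r2 <- r1,r2: IF@2 ID@3 stall=0 (-) EX@4 MEM@5 WB@6
I2 ld r2 <- r4: IF@3 ID@4 stall=0 (-) EX@5 MEM@6 WB@7
I3 add r3 <- r5,r1: IF@4 ID@5 stall=0 (-) EX@6 MEM@7 WB@8
I4 mul r2 <- r4,r5: IF@5 ID@6 stall=0 (-) EX@7 MEM@8 WB@9
I5 mul r5 <- r5,r3: IF@6 ID@7 stall=1 (RAW on I3.r3 (WB@8)) EX@9 MEM@10 WB@11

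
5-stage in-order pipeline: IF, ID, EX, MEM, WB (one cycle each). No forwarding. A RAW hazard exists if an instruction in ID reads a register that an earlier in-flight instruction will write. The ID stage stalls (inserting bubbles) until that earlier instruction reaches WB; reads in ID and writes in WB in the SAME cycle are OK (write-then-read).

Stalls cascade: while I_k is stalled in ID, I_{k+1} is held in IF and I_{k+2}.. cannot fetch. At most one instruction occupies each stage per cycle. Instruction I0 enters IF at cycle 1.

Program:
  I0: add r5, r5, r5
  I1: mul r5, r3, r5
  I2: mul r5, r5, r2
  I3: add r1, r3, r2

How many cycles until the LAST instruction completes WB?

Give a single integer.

Answer: 12

Derivation:
I0 add r5 <- r5,r5: IF@1 ID@2 stall=0 (-) EX@3 MEM@4 WB@5
I1 mul r5 <- r3,r5: IF@2 ID@3 stall=2 (RAW on I0.r5 (WB@5)) EX@6 MEM@7 WB@8
I2 mul r5 <- r5,r2: IF@3 ID@6 stall=2 (RAW on I1.r5 (WB@8)) EX@9 MEM@10 WB@11
I3 add r1 <- r3,r2: IF@6 ID@9 stall=0 (-) EX@10 MEM@11 WB@12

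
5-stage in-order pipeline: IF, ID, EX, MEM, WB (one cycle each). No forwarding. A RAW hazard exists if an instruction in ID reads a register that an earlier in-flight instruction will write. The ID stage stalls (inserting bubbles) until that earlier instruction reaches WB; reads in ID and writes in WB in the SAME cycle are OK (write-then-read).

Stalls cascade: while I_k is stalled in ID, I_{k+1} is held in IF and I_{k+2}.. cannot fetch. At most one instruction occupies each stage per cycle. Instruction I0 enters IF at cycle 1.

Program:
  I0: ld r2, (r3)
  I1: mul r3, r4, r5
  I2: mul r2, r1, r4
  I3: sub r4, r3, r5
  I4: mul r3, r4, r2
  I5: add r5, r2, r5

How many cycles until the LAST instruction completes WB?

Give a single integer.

Answer: 13

Derivation:
I0 ld r2 <- r3: IF@1 ID@2 stall=0 (-) EX@3 MEM@4 WB@5
I1 mul r3 <- r4,r5: IF@2 ID@3 stall=0 (-) EX@4 MEM@5 WB@6
I2 mul r2 <- r1,r4: IF@3 ID@4 stall=0 (-) EX@5 MEM@6 WB@7
I3 sub r4 <- r3,r5: IF@4 ID@5 stall=1 (RAW on I1.r3 (WB@6)) EX@7 MEM@8 WB@9
I4 mul r3 <- r4,r2: IF@5 ID@7 stall=2 (RAW on I3.r4 (WB@9)) EX@10 MEM@11 WB@12
I5 add r5 <- r2,r5: IF@7 ID@10 stall=0 (-) EX@11 MEM@12 WB@13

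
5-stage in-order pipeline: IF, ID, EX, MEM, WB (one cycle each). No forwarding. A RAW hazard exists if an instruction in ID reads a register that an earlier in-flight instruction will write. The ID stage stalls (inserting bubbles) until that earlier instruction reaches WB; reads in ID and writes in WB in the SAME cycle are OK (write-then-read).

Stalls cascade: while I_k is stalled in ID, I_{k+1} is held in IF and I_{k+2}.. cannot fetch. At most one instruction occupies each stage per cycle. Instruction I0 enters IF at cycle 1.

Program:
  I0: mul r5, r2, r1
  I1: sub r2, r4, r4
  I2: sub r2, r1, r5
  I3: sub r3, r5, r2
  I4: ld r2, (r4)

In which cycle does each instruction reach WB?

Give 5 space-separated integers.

Answer: 5 6 8 11 12

Derivation:
I0 mul r5 <- r2,r1: IF@1 ID@2 stall=0 (-) EX@3 MEM@4 WB@5
I1 sub r2 <- r4,r4: IF@2 ID@3 stall=0 (-) EX@4 MEM@5 WB@6
I2 sub r2 <- r1,r5: IF@3 ID@4 stall=1 (RAW on I0.r5 (WB@5)) EX@6 MEM@7 WB@8
I3 sub r3 <- r5,r2: IF@4 ID@6 stall=2 (RAW on I2.r2 (WB@8)) EX@9 MEM@10 WB@11
I4 ld r2 <- r4: IF@6 ID@9 stall=0 (-) EX@10 MEM@11 WB@12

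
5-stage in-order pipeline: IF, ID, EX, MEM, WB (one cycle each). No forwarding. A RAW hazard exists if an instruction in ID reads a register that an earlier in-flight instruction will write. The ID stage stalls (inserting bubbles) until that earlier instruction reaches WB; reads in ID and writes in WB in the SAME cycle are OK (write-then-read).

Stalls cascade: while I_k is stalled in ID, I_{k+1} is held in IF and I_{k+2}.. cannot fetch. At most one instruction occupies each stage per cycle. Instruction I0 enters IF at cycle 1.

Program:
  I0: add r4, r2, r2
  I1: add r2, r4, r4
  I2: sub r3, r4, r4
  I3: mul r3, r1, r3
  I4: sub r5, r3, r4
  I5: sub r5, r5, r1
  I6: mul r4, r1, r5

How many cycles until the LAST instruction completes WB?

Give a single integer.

Answer: 21

Derivation:
I0 add r4 <- r2,r2: IF@1 ID@2 stall=0 (-) EX@3 MEM@4 WB@5
I1 add r2 <- r4,r4: IF@2 ID@3 stall=2 (RAW on I0.r4 (WB@5)) EX@6 MEM@7 WB@8
I2 sub r3 <- r4,r4: IF@3 ID@6 stall=0 (-) EX@7 MEM@8 WB@9
I3 mul r3 <- r1,r3: IF@6 ID@7 stall=2 (RAW on I2.r3 (WB@9)) EX@10 MEM@11 WB@12
I4 sub r5 <- r3,r4: IF@7 ID@10 stall=2 (RAW on I3.r3 (WB@12)) EX@13 MEM@14 WB@15
I5 sub r5 <- r5,r1: IF@10 ID@13 stall=2 (RAW on I4.r5 (WB@15)) EX@16 MEM@17 WB@18
I6 mul r4 <- r1,r5: IF@13 ID@16 stall=2 (RAW on I5.r5 (WB@18)) EX@19 MEM@20 WB@21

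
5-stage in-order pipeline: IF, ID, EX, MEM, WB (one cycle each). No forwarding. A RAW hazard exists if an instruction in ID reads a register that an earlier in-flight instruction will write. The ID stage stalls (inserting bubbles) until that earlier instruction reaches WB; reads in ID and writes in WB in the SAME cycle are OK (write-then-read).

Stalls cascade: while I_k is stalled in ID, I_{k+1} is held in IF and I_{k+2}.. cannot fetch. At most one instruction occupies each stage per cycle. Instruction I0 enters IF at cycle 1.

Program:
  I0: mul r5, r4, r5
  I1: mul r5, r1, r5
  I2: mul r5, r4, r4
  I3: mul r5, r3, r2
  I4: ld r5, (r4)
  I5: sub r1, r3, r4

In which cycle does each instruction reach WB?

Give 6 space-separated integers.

I0 mul r5 <- r4,r5: IF@1 ID@2 stall=0 (-) EX@3 MEM@4 WB@5
I1 mul r5 <- r1,r5: IF@2 ID@3 stall=2 (RAW on I0.r5 (WB@5)) EX@6 MEM@7 WB@8
I2 mul r5 <- r4,r4: IF@3 ID@6 stall=0 (-) EX@7 MEM@8 WB@9
I3 mul r5 <- r3,r2: IF@6 ID@7 stall=0 (-) EX@8 MEM@9 WB@10
I4 ld r5 <- r4: IF@7 ID@8 stall=0 (-) EX@9 MEM@10 WB@11
I5 sub r1 <- r3,r4: IF@8 ID@9 stall=0 (-) EX@10 MEM@11 WB@12

Answer: 5 8 9 10 11 12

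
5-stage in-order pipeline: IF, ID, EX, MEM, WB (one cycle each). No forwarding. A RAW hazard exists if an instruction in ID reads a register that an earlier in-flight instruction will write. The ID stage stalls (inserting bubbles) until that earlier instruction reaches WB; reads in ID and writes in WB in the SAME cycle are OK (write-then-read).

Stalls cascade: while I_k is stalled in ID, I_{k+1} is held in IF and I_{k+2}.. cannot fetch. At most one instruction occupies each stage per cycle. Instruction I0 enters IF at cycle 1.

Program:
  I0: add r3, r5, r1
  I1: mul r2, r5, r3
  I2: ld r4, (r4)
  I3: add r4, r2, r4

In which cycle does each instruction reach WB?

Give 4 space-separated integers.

I0 add r3 <- r5,r1: IF@1 ID@2 stall=0 (-) EX@3 MEM@4 WB@5
I1 mul r2 <- r5,r3: IF@2 ID@3 stall=2 (RAW on I0.r3 (WB@5)) EX@6 MEM@7 WB@8
I2 ld r4 <- r4: IF@3 ID@6 stall=0 (-) EX@7 MEM@8 WB@9
I3 add r4 <- r2,r4: IF@6 ID@7 stall=2 (RAW on I2.r4 (WB@9)) EX@10 MEM@11 WB@12

Answer: 5 8 9 12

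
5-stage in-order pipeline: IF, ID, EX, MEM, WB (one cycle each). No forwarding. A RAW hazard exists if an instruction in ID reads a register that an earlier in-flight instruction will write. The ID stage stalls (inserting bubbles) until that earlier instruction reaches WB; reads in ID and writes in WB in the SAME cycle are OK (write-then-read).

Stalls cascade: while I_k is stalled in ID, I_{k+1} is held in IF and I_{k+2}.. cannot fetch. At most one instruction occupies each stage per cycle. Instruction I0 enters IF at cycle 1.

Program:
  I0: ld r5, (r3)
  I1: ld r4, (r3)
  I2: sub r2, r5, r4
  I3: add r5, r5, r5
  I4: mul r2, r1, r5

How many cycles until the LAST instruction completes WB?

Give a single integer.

I0 ld r5 <- r3: IF@1 ID@2 stall=0 (-) EX@3 MEM@4 WB@5
I1 ld r4 <- r3: IF@2 ID@3 stall=0 (-) EX@4 MEM@5 WB@6
I2 sub r2 <- r5,r4: IF@3 ID@4 stall=2 (RAW on I1.r4 (WB@6)) EX@7 MEM@8 WB@9
I3 add r5 <- r5,r5: IF@4 ID@7 stall=0 (-) EX@8 MEM@9 WB@10
I4 mul r2 <- r1,r5: IF@7 ID@8 stall=2 (RAW on I3.r5 (WB@10)) EX@11 MEM@12 WB@13

Answer: 13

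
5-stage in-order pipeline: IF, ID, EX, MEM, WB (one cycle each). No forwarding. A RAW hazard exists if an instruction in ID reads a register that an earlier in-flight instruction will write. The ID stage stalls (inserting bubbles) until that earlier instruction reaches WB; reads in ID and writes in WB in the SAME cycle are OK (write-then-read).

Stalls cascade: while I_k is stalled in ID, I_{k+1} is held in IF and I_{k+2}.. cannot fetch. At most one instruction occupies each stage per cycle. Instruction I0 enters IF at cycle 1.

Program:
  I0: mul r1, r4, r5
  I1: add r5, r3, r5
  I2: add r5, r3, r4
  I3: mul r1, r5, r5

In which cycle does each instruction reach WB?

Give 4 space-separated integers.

Answer: 5 6 7 10

Derivation:
I0 mul r1 <- r4,r5: IF@1 ID@2 stall=0 (-) EX@3 MEM@4 WB@5
I1 add r5 <- r3,r5: IF@2 ID@3 stall=0 (-) EX@4 MEM@5 WB@6
I2 add r5 <- r3,r4: IF@3 ID@4 stall=0 (-) EX@5 MEM@6 WB@7
I3 mul r1 <- r5,r5: IF@4 ID@5 stall=2 (RAW on I2.r5 (WB@7)) EX@8 MEM@9 WB@10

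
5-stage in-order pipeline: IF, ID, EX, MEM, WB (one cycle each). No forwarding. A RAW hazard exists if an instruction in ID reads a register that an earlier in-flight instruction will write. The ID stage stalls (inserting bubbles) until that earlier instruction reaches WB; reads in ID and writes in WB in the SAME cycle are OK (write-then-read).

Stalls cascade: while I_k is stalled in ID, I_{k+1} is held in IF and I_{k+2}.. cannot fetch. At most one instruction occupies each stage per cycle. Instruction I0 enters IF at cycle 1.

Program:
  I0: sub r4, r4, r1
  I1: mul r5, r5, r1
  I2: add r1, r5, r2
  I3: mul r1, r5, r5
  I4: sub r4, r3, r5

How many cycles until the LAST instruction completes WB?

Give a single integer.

I0 sub r4 <- r4,r1: IF@1 ID@2 stall=0 (-) EX@3 MEM@4 WB@5
I1 mul r5 <- r5,r1: IF@2 ID@3 stall=0 (-) EX@4 MEM@5 WB@6
I2 add r1 <- r5,r2: IF@3 ID@4 stall=2 (RAW on I1.r5 (WB@6)) EX@7 MEM@8 WB@9
I3 mul r1 <- r5,r5: IF@4 ID@7 stall=0 (-) EX@8 MEM@9 WB@10
I4 sub r4 <- r3,r5: IF@7 ID@8 stall=0 (-) EX@9 MEM@10 WB@11

Answer: 11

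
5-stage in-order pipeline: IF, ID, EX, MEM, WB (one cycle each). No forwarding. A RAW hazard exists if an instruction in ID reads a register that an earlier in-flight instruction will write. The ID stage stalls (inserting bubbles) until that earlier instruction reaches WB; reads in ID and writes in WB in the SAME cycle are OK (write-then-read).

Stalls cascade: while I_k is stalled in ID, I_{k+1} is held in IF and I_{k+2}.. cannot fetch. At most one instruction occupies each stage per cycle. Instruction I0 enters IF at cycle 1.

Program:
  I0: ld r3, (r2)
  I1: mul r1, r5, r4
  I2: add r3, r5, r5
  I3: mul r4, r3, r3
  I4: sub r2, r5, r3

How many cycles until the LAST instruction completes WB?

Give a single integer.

Answer: 11

Derivation:
I0 ld r3 <- r2: IF@1 ID@2 stall=0 (-) EX@3 MEM@4 WB@5
I1 mul r1 <- r5,r4: IF@2 ID@3 stall=0 (-) EX@4 MEM@5 WB@6
I2 add r3 <- r5,r5: IF@3 ID@4 stall=0 (-) EX@5 MEM@6 WB@7
I3 mul r4 <- r3,r3: IF@4 ID@5 stall=2 (RAW on I2.r3 (WB@7)) EX@8 MEM@9 WB@10
I4 sub r2 <- r5,r3: IF@5 ID@8 stall=0 (-) EX@9 MEM@10 WB@11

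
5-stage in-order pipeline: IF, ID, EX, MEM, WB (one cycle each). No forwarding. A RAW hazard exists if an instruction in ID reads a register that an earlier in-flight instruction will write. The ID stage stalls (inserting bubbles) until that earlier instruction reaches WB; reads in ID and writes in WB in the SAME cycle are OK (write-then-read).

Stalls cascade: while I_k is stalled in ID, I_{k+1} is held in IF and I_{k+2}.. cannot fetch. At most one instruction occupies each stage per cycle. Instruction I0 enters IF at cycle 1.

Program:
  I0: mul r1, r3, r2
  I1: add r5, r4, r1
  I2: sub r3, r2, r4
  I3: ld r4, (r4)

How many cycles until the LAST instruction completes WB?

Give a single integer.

Answer: 10

Derivation:
I0 mul r1 <- r3,r2: IF@1 ID@2 stall=0 (-) EX@3 MEM@4 WB@5
I1 add r5 <- r4,r1: IF@2 ID@3 stall=2 (RAW on I0.r1 (WB@5)) EX@6 MEM@7 WB@8
I2 sub r3 <- r2,r4: IF@3 ID@6 stall=0 (-) EX@7 MEM@8 WB@9
I3 ld r4 <- r4: IF@6 ID@7 stall=0 (-) EX@8 MEM@9 WB@10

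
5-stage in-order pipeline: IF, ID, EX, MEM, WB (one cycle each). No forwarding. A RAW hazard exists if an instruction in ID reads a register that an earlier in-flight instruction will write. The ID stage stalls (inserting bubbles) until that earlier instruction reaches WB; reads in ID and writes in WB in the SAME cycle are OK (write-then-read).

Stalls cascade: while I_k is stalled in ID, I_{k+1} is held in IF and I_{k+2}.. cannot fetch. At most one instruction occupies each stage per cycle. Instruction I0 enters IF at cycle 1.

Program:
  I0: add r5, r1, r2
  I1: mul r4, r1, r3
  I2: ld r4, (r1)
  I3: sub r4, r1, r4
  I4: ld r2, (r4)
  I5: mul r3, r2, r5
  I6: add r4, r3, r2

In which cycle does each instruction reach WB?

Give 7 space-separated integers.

Answer: 5 6 7 10 13 16 19

Derivation:
I0 add r5 <- r1,r2: IF@1 ID@2 stall=0 (-) EX@3 MEM@4 WB@5
I1 mul r4 <- r1,r3: IF@2 ID@3 stall=0 (-) EX@4 MEM@5 WB@6
I2 ld r4 <- r1: IF@3 ID@4 stall=0 (-) EX@5 MEM@6 WB@7
I3 sub r4 <- r1,r4: IF@4 ID@5 stall=2 (RAW on I2.r4 (WB@7)) EX@8 MEM@9 WB@10
I4 ld r2 <- r4: IF@5 ID@8 stall=2 (RAW on I3.r4 (WB@10)) EX@11 MEM@12 WB@13
I5 mul r3 <- r2,r5: IF@8 ID@11 stall=2 (RAW on I4.r2 (WB@13)) EX@14 MEM@15 WB@16
I6 add r4 <- r3,r2: IF@11 ID@14 stall=2 (RAW on I5.r3 (WB@16)) EX@17 MEM@18 WB@19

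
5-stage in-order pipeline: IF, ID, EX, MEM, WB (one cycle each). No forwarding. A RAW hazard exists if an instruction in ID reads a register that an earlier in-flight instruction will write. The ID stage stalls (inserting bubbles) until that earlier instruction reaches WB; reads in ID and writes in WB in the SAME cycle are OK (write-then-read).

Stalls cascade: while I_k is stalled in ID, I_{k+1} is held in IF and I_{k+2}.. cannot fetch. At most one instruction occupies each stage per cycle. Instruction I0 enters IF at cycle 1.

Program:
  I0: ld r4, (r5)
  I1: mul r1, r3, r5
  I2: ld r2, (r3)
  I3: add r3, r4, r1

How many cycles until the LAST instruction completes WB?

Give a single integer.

I0 ld r4 <- r5: IF@1 ID@2 stall=0 (-) EX@3 MEM@4 WB@5
I1 mul r1 <- r3,r5: IF@2 ID@3 stall=0 (-) EX@4 MEM@5 WB@6
I2 ld r2 <- r3: IF@3 ID@4 stall=0 (-) EX@5 MEM@6 WB@7
I3 add r3 <- r4,r1: IF@4 ID@5 stall=1 (RAW on I1.r1 (WB@6)) EX@7 MEM@8 WB@9

Answer: 9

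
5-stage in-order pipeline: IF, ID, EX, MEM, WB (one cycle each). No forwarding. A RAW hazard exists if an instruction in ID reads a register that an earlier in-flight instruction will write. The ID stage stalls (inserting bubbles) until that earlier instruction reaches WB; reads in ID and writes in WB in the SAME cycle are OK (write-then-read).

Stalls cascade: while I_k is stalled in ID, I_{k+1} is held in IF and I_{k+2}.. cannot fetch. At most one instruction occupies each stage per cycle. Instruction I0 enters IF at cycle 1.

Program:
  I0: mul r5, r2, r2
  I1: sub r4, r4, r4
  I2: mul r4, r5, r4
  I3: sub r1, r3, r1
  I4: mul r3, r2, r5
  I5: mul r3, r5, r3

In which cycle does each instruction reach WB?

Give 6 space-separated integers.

Answer: 5 6 9 10 11 14

Derivation:
I0 mul r5 <- r2,r2: IF@1 ID@2 stall=0 (-) EX@3 MEM@4 WB@5
I1 sub r4 <- r4,r4: IF@2 ID@3 stall=0 (-) EX@4 MEM@5 WB@6
I2 mul r4 <- r5,r4: IF@3 ID@4 stall=2 (RAW on I1.r4 (WB@6)) EX@7 MEM@8 WB@9
I3 sub r1 <- r3,r1: IF@4 ID@7 stall=0 (-) EX@8 MEM@9 WB@10
I4 mul r3 <- r2,r5: IF@7 ID@8 stall=0 (-) EX@9 MEM@10 WB@11
I5 mul r3 <- r5,r3: IF@8 ID@9 stall=2 (RAW on I4.r3 (WB@11)) EX@12 MEM@13 WB@14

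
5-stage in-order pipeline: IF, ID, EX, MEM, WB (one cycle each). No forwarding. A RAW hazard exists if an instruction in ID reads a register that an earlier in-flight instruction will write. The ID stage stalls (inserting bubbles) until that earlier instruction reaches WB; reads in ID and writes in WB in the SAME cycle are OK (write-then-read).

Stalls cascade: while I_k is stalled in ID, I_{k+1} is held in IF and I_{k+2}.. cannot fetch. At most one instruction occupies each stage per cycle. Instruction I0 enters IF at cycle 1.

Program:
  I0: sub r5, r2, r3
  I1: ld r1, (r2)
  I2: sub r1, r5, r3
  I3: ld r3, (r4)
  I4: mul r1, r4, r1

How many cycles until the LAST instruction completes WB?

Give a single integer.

Answer: 11

Derivation:
I0 sub r5 <- r2,r3: IF@1 ID@2 stall=0 (-) EX@3 MEM@4 WB@5
I1 ld r1 <- r2: IF@2 ID@3 stall=0 (-) EX@4 MEM@5 WB@6
I2 sub r1 <- r5,r3: IF@3 ID@4 stall=1 (RAW on I0.r5 (WB@5)) EX@6 MEM@7 WB@8
I3 ld r3 <- r4: IF@4 ID@6 stall=0 (-) EX@7 MEM@8 WB@9
I4 mul r1 <- r4,r1: IF@6 ID@7 stall=1 (RAW on I2.r1 (WB@8)) EX@9 MEM@10 WB@11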